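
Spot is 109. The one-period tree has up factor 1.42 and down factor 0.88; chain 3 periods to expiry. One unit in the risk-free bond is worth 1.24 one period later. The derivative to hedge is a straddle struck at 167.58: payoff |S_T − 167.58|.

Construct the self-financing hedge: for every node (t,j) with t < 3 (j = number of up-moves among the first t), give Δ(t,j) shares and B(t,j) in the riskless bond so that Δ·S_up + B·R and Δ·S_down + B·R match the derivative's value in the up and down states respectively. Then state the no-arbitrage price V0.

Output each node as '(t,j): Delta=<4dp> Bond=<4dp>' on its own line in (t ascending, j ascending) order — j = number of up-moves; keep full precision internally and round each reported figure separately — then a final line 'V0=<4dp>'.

Under the risk-neutral measure, an up-move has probability p* = (R−d)/(u−d) = 0.6667 and values discount at R = 1.24.
At expiry t=3: V(3,0)=93.2996, V(3,1)=47.7184, V(3,2)=25.8331, V(3,3)=144.5184
(2,0): S=84.4096. Δ = (V_up−V_dn)/(S_up−S_dn) = (47.7184−93.2996)/(119.8616−74.2804) = -1.0000. V = [p*·47.7184 + (1−p*)·93.2996]/1.24 = 50.7356. B = V − Δ·S = 135.1452.
(2,1): S=136.2064. Δ = (V_up−V_dn)/(S_up−S_dn) = (25.8331−47.7184)/(193.4131−119.8616) = -0.2976. V = [p*·25.8331 + (1−p*)·47.7184]/1.24 = 26.7163. B = V − Δ·S = 67.2446.
(2,2): S=219.7876. Δ = (V_up−V_dn)/(S_up−S_dn) = (144.5184−25.8331)/(312.0984−193.4131) = 1.0000. V = [p*·144.5184 + (1−p*)·25.8331]/1.24 = 84.6424. B = V − Δ·S = -135.1452.
(1,0): S=95.9200. Δ = (V_up−V_dn)/(S_up−S_dn) = (26.7163−50.7356)/(136.2064−84.4096) = -0.4637. V = [p*·26.7163 + (1−p*)·50.7356]/1.24 = 28.0022. B = V − Δ·S = 72.4823.
(1,1): S=154.7800. Δ = (V_up−V_dn)/(S_up−S_dn) = (84.6424−26.7163)/(219.7876−136.2064) = 0.6931. V = [p*·84.6424 + (1−p*)·26.7163]/1.24 = 52.6885. B = V − Δ·S = -54.5822.
(0,0): S=109.0000. Δ = (V_up−V_dn)/(S_up−S_dn) = (52.6885−28.0022)/(154.7800−95.9200) = 0.4194. V = [p*·52.6885 + (1−p*)·28.0022]/1.24 = 35.8546. B = V − Δ·S = -9.8608.
Check: Δ(0,0)·S0 + B(0,0) = 35.8546 = V0.

(0,0): Delta=0.4194 Bond=-9.8608
(1,0): Delta=-0.4637 Bond=72.4823
(1,1): Delta=0.6931 Bond=-54.5822
(2,0): Delta=-1.0000 Bond=135.1452
(2,1): Delta=-0.2976 Bond=67.2446
(2,2): Delta=1.0000 Bond=-135.1452
V0=35.8546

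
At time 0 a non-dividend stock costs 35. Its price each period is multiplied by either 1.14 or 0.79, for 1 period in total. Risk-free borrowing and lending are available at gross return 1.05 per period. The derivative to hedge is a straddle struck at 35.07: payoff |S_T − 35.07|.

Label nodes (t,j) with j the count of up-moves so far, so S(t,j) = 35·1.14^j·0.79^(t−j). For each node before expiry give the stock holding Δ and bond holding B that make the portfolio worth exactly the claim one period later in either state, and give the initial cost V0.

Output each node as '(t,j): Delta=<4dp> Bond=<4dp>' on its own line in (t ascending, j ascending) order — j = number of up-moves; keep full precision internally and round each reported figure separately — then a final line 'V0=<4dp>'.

Risk-neutral probability p* = (R−d)/(u−d) = (1.05−0.79)/(1.14−0.79) = 0.7429.
Terminal payoffs: V(1,0)=7.4200, V(1,1)=4.8300
(0,0): S=35.0000. Δ = (V_up−V_dn)/(S_up−S_dn) = (4.8300−7.4200)/(39.9000−27.6500) = -0.2114. V = [p*·4.8300 + (1−p*)·7.4200]/1.05 = 5.2343. B = V − Δ·S = 12.6343.
Self-financing check: at every node Δ·S+B equals the discounted successor values.

(0,0): Delta=-0.2114 Bond=12.6343
V0=5.2343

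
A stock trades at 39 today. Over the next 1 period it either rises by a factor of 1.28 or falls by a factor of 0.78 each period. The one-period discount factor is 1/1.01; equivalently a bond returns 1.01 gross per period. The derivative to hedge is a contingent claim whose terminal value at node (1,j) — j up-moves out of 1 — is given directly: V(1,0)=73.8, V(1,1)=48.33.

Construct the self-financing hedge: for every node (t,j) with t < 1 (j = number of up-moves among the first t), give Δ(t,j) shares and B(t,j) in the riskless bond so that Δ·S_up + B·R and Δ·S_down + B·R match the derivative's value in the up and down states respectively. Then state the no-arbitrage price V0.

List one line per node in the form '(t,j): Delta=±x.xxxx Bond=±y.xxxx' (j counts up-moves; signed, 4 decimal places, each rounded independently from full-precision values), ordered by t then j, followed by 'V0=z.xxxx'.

Under the risk-neutral measure, an up-move has probability p* = (R−d)/(u−d) = 0.4600 and values discount at R = 1.01.
Payoff layer (t=1): V(1,0)=73.8000, V(1,1)=48.3300
(0,0): S=39.0000. Δ = (V_up−V_dn)/(S_up−S_dn) = (48.3300−73.8000)/(49.9200−30.4200) = -1.3062. V = [p*·48.3300 + (1−p*)·73.8000]/1.01 = 61.4691. B = V − Δ·S = 112.4091.
Check: Δ(0,0)·S0 + B(0,0) = 61.4691 = V0.

(0,0): Delta=-1.3062 Bond=112.4091
V0=61.4691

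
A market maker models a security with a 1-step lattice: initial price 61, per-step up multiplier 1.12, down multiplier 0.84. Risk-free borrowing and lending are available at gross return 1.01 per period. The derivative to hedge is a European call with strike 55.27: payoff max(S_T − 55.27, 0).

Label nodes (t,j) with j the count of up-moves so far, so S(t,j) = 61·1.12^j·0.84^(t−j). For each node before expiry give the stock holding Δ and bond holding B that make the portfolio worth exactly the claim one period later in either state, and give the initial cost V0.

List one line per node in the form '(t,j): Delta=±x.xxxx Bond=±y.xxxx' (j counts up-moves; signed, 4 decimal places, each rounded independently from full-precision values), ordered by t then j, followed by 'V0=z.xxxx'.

(0,0): Delta=0.7641 Bond=-38.7624
V0=7.8448

Under the risk-neutral measure, an up-move has probability p* = (R−d)/(u−d) = 0.6071 and values discount at R = 1.01.
Payoff layer (t=1): V(1,0)=0.0000, V(1,1)=13.0500
(0,0): S=61.0000. Δ = (V_up−V_dn)/(S_up−S_dn) = (13.0500−0.0000)/(68.3200−51.2400) = 0.7641. V = [p*·13.0500 + (1−p*)·0.0000]/1.01 = 7.8448. B = V − Δ·S = -38.7624.
Root portfolio cost Δ·61+B reproduces V0=7.8448.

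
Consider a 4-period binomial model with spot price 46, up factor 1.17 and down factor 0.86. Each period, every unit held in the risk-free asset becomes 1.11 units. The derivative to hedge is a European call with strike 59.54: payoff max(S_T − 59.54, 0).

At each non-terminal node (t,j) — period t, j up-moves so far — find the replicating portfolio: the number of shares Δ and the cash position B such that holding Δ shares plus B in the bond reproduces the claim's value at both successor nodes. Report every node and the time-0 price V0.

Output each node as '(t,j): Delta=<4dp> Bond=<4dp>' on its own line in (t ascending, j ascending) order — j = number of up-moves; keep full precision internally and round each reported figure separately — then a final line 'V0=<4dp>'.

(0,0): Delta=0.6882 Bond=-23.2069
(1,0): Delta=0.1644 Bond=-5.0393
(1,1): Delta=0.7806 Bond=-30.7325
(2,0): Delta=0.0000 Bond=0.0000
(2,1): Delta=0.1934 Bond=-6.9360
(2,2): Delta=0.8842 Bond=-40.6356
(3,0): Delta=0.0000 Bond=0.0000
(3,1): Delta=0.0000 Bond=0.0000
(3,2): Delta=0.2275 Bond=-9.5468
(3,3): Delta=1.0000 Bond=-53.6396
V0=8.4496

Risk-neutral probability p* = (R−d)/(u−d) = (1.11−0.86)/(1.17−0.86) = 0.8065.
Terminal values V(4,·): V(4,0)=0.0000, V(4,1)=0.0000, V(4,2)=0.0000, V(4,3)=3.8198, V(4,4)=26.6588
(3,0): S=29.2586. Δ = (V_up−V_dn)/(S_up−S_dn) = (0.0000−0.0000)/(34.2325−25.1624) = 0.0000. V = [p*·0.0000 + (1−p*)·0.0000]/1.11 = 0.0000. B = V − Δ·S = 0.0000.
(3,1): S=39.8053. Δ = (V_up−V_dn)/(S_up−S_dn) = (0.0000−0.0000)/(46.5722−34.2325) = 0.0000. V = [p*·0.0000 + (1−p*)·0.0000]/1.11 = 0.0000. B = V − Δ·S = 0.0000.
(3,2): S=54.1537. Δ = (V_up−V_dn)/(S_up−S_dn) = (3.8198−0.0000)/(63.3598−46.5722) = 0.2275. V = [p*·3.8198 + (1−p*)·0.0000]/1.11 = 2.7752. B = V − Δ·S = -9.5468.
(3,3): S=73.6742. Δ = (V_up−V_dn)/(S_up−S_dn) = (26.6588−3.8198)/(86.1988−63.3598) = 1.0000. V = [p*·26.6588 + (1−p*)·3.8198]/1.11 = 20.0346. B = V − Δ·S = -53.6396.
(2,0): S=34.0216. Δ = (V_up−V_dn)/(S_up−S_dn) = (0.0000−0.0000)/(39.8053−29.2586) = 0.0000. V = [p*·0.0000 + (1−p*)·0.0000]/1.11 = 0.0000. B = V − Δ·S = 0.0000.
(2,1): S=46.2852. Δ = (V_up−V_dn)/(S_up−S_dn) = (2.7752−0.0000)/(54.1537−39.8053) = 0.1934. V = [p*·2.7752 + (1−p*)·0.0000]/1.11 = 2.0163. B = V − Δ·S = -6.9360.
(2,2): S=62.9694. Δ = (V_up−V_dn)/(S_up−S_dn) = (20.0346−2.7752)/(73.6742−54.1537) = 0.8842. V = [p*·20.0346 + (1−p*)·2.7752]/1.11 = 15.0397. B = V − Δ·S = -40.6356.
(1,0): S=39.5600. Δ = (V_up−V_dn)/(S_up−S_dn) = (2.0163−0.0000)/(46.2852−34.0216) = 0.1644. V = [p*·2.0163 + (1−p*)·0.0000]/1.11 = 1.4649. B = V − Δ·S = -5.0393.
(1,1): S=53.8200. Δ = (V_up−V_dn)/(S_up−S_dn) = (15.0397−2.0163)/(62.9694−46.2852) = 0.7806. V = [p*·15.0397 + (1−p*)·2.0163]/1.11 = 11.2784. B = V − Δ·S = -30.7325.
(0,0): S=46.0000. Δ = (V_up−V_dn)/(S_up−S_dn) = (11.2784−1.4649)/(53.8200−39.5600) = 0.6882. V = [p*·11.2784 + (1−p*)·1.4649]/1.11 = 8.4496. B = V − Δ·S = -23.2069.
The time-0 hedge costs 8.4496, which is the no-arbitrage price.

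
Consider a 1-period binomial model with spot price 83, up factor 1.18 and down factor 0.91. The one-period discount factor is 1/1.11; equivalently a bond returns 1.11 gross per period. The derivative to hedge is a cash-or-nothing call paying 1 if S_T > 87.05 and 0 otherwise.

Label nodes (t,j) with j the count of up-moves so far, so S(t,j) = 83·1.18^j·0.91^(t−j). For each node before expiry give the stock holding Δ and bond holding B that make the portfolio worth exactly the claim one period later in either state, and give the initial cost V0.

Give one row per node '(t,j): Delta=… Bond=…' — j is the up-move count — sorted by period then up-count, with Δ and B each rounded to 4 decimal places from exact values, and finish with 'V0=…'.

Risk-neutral probability p* = (R−d)/(u−d) = (1.11−0.91)/(1.18−0.91) = 0.7407.
Terminal values V(1,·): V(1,0)=0.0000, V(1,1)=1.0000
Node (0,0) S=83.0000: V=(p*·1.0000+(1−p*)·0.0000)/1.11=0.6673; Δ=(1.0000−0.0000)/(97.9400−75.5300)=0.0446; B=V−Δ·S=-3.0364
Root portfolio cost Δ·83+B reproduces V0=0.6673.

(0,0): Delta=0.0446 Bond=-3.0364
V0=0.6673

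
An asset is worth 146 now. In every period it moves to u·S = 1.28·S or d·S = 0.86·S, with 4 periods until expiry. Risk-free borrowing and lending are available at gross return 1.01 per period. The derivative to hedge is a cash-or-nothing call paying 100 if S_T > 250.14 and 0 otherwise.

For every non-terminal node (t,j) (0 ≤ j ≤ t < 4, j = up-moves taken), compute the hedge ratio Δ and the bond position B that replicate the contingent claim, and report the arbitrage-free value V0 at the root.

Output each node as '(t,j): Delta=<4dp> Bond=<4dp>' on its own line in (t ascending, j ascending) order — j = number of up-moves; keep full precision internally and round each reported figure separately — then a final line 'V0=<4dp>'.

Risk-neutral probability p* = (R−d)/(u−d) = (1.01−0.86)/(1.28−0.86) = 0.3571.
Payoff layer (t=4): V(4,0)=0.0000, V(4,1)=0.0000, V(4,2)=0.0000, V(4,3)=100.0000, V(4,4)=100.0000
(3,0): S=92.8642. Δ = (V_up−V_dn)/(S_up−S_dn) = (0.0000−0.0000)/(118.8661−79.8632) = 0.0000. V = [p*·0.0000 + (1−p*)·0.0000]/1.01 = 0.0000. B = V − Δ·S = 0.0000.
(3,1): S=138.2164. Δ = (V_up−V_dn)/(S_up−S_dn) = (0.0000−0.0000)/(176.9171−118.8661) = 0.0000. V = [p*·0.0000 + (1−p*)·0.0000]/1.01 = 0.0000. B = V − Δ·S = 0.0000.
(3,2): S=205.7175. Δ = (V_up−V_dn)/(S_up−S_dn) = (100.0000−0.0000)/(263.3184−176.9171) = 1.1574. V = [p*·100.0000 + (1−p*)·0.0000]/1.01 = 35.3607. B = V − Δ·S = -202.7346.
(3,3): S=306.1842. Δ = (V_up−V_dn)/(S_up−S_dn) = (100.0000−100.0000)/(391.9158−263.3184) = 0.0000. V = [p*·100.0000 + (1−p*)·100.0000]/1.01 = 99.0099. B = V − Δ·S = 99.0099.
(2,0): S=107.9816. Δ = (V_up−V_dn)/(S_up−S_dn) = (0.0000−0.0000)/(138.2164−92.8642) = 0.0000. V = [p*·0.0000 + (1−p*)·0.0000]/1.01 = 0.0000. B = V − Δ·S = 0.0000.
(2,1): S=160.7168. Δ = (V_up−V_dn)/(S_up−S_dn) = (35.3607−0.0000)/(205.7175−138.2164) = 0.5239. V = [p*·35.3607 + (1−p*)·0.0000]/1.01 = 12.5038. B = V − Δ·S = -71.6883.
(2,2): S=239.2064. Δ = (V_up−V_dn)/(S_up−S_dn) = (99.0099−35.3607)/(306.1842−205.7175) = 0.6335. V = [p*·99.0099 + (1−p*)·35.3607]/1.01 = 57.5174. B = V − Δ·S = -94.0284.
(1,0): S=125.5600. Δ = (V_up−V_dn)/(S_up−S_dn) = (12.5038−0.0000)/(160.7168−107.9816) = 0.2371. V = [p*·12.5038 + (1−p*)·0.0000]/1.01 = 4.4214. B = V − Δ·S = -25.3495.
(1,1): S=186.8800. Δ = (V_up−V_dn)/(S_up−S_dn) = (57.5174−12.5038)/(239.2064−160.7168) = 0.5735. V = [p*·57.5174 + (1−p*)·12.5038]/1.01 = 28.2971. B = V − Δ·S = -78.8781.
(0,0): S=146.0000. Δ = (V_up−V_dn)/(S_up−S_dn) = (28.2971−4.4214)/(186.8800−125.5600) = 0.3894. V = [p*·28.2971 + (1−p*)·4.4214]/1.01 = 12.8202. B = V − Δ·S = -44.0266.
Self-financing check: at every node Δ·S+B equals the discounted successor values.

(0,0): Delta=0.3894 Bond=-44.0266
(1,0): Delta=0.2371 Bond=-25.3495
(1,1): Delta=0.5735 Bond=-78.8781
(2,0): Delta=0.0000 Bond=0.0000
(2,1): Delta=0.5239 Bond=-71.6883
(2,2): Delta=0.6335 Bond=-94.0284
(3,0): Delta=0.0000 Bond=0.0000
(3,1): Delta=0.0000 Bond=0.0000
(3,2): Delta=1.1574 Bond=-202.7346
(3,3): Delta=0.0000 Bond=99.0099
V0=12.8202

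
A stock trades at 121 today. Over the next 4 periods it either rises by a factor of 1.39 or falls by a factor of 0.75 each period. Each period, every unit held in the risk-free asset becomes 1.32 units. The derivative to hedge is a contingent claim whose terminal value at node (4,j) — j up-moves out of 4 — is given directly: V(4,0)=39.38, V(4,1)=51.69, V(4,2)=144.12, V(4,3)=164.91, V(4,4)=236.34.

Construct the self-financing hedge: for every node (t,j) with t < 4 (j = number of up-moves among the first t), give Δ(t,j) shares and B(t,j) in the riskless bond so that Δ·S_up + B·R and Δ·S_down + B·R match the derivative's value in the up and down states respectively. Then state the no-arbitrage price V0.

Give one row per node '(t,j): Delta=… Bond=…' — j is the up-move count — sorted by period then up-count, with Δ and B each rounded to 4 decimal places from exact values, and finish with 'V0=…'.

(0,0): Delta=0.3304 Bond=28.5769
(1,0): Delta=0.3424 Bond=36.6348
(1,1): Delta=0.3296 Bond=37.8550
(2,0): Delta=1.4551 Bond=-27.3781
(2,1): Delta=0.2686 Bond=57.6589
(2,2): Delta=0.3336 Bond=49.0242
(3,0): Delta=0.3768 Bond=18.9047
(3,1): Delta=1.5265 Bond=-42.8988
(3,2): Delta=0.1853 Bond=90.7248
(3,3): Delta=0.3435 Bond=61.5174
V0=68.5528

The replicating-portfolio and risk-neutral prices coincide; use p* = (1.32−0.75)/(1.39−0.75) = 0.8906 for the latter.
At expiry t=4: V(4,0)=39.3800, V(4,1)=51.6900, V(4,2)=144.1200, V(4,3)=164.9100, V(4,4)=236.3400
Node (3,0) S=51.0469: V=(p*·51.6900+(1−p*)·39.3800)/1.32=38.1391; Δ=(51.6900−39.3800)/(70.9552−38.2852)=0.3768; B=V−Δ·S=18.9047
Node (3,1) S=94.6069: V=(p*·144.1200+(1−p*)·51.6900)/1.32=101.5231; Δ=(144.1200−51.6900)/(131.5036−70.9552)=1.5265; B=V−Δ·S=-42.8988
Node (3,2) S=175.3381: V=(p*·164.9100+(1−p*)·144.1200)/1.32=123.2092; Δ=(164.9100−144.1200)/(243.7199−131.5036)=0.1853; B=V−Δ·S=90.7248
Node (3,3) S=324.9599: V=(p*·236.3400+(1−p*)·164.9100)/1.32=173.1268; Δ=(236.3400−164.9100)/(451.6943−243.7199)=0.3435; B=V−Δ·S=61.5174
Node (2,0) S=68.0625: V=(p*·101.5231+(1−p*)·38.1391)/1.32=71.6594; Δ=(101.5231−38.1391)/(94.6069−51.0469)=1.4551; B=V−Δ·S=-27.3781
Node (2,1) S=126.1425: V=(p*·123.2092+(1−p*)·101.5231)/1.32=91.5434; Δ=(123.2092−101.5231)/(175.3381−94.6069)=0.2686; B=V−Δ·S=57.6589
Node (2,2) S=233.7841: V=(p*·173.1268+(1−p*)·123.2092)/1.32=127.0205; Δ=(173.1268−123.2092)/(324.9599−175.3381)=0.3336; B=V−Δ·S=49.0242
Node (1,0) S=90.7500: V=(p*·91.5434+(1−p*)·71.6594)/1.32=67.7035; Δ=(91.5434−71.6594)/(126.1425−68.0625)=0.3424; B=V−Δ·S=36.6348
Node (1,1) S=168.1900: V=(p*·127.0205+(1−p*)·91.5434)/1.32=93.2880; Δ=(127.0205−91.5434)/(233.7841−126.1425)=0.3296; B=V−Δ·S=37.8550
Node (0,0) S=121.0000: V=(p*·93.2880+(1−p*)·67.7035)/1.32=68.5528; Δ=(93.2880−67.7035)/(168.1900−90.7500)=0.3304; B=V−Δ·S=28.5769
The time-0 hedge costs 68.5528, which is the no-arbitrage price.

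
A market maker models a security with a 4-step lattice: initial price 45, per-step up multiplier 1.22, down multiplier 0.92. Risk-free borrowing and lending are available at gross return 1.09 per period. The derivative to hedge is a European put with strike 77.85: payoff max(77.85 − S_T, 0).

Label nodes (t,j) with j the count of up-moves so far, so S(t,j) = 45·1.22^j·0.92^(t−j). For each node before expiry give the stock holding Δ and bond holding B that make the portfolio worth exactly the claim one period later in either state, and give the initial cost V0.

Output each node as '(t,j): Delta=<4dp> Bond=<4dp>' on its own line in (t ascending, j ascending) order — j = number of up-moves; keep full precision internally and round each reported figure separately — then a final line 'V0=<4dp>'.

The replicating-portfolio and risk-neutral prices coincide; use p* = (1.09−0.92)/(1.22−0.92) = 0.5667 for the latter.
Payoff layer (t=4): V(4,0)=45.6123, V(4,1)=35.1000, V(4,2)=21.1598, V(4,3)=2.6739, V(4,4)=0.0000
(3,0): S=35.0410. Δ = (V_up−V_dn)/(S_up−S_dn) = (35.1000−45.6123)/(42.7500−32.2377) = -1.0000. V = [p*·35.1000 + (1−p*)·45.6123]/1.09 = 36.3811. B = V − Δ·S = 71.4220.
(3,1): S=46.4674. Δ = (V_up−V_dn)/(S_up−S_dn) = (21.1598−35.1000)/(56.6902−42.7500) = -1.0000. V = [p*·21.1598 + (1−p*)·35.1000]/1.09 = 24.9547. B = V − Δ·S = 71.4220.
(3,2): S=61.6198. Δ = (V_up−V_dn)/(S_up−S_dn) = (2.6739−21.1598)/(75.1761−56.6902) = -1.0000. V = [p*·2.6739 + (1−p*)·21.1598]/1.09 = 9.8023. B = V − Δ·S = 71.4220.
(3,3): S=81.7132. Δ = (V_up−V_dn)/(S_up−S_dn) = (0.0000−2.6739)/(99.6901−75.1761) = -0.1091. V = [p*·0.0000 + (1−p*)·2.6739]/1.09 = 1.0630. B = V − Δ·S = 9.9760.
(2,0): S=38.0880. Δ = (V_up−V_dn)/(S_up−S_dn) = (24.9547−36.3811)/(46.4674−35.0410) = -1.0000. V = [p*·24.9547 + (1−p*)·36.3811]/1.09 = 27.4368. B = V − Δ·S = 65.5248.
(2,1): S=50.5080. Δ = (V_up−V_dn)/(S_up−S_dn) = (9.8023−24.9547)/(61.6198−46.4674) = -1.0000. V = [p*·9.8023 + (1−p*)·24.9547]/1.09 = 15.0168. B = V − Δ·S = 65.5248.
(2,2): S=66.9780. Δ = (V_up−V_dn)/(S_up−S_dn) = (1.0630−9.8023)/(81.7132−61.6198) = -0.4349. V = [p*·1.0630 + (1−p*)·9.8023]/1.09 = 4.4496. B = V − Δ·S = 33.5804.
(1,0): S=41.4000. Δ = (V_up−V_dn)/(S_up−S_dn) = (15.0168−27.4368)/(50.5080−38.0880) = -1.0000. V = [p*·15.0168 + (1−p*)·27.4368]/1.09 = 18.7145. B = V − Δ·S = 60.1145.
(1,1): S=54.9000. Δ = (V_up−V_dn)/(S_up−S_dn) = (4.4496−15.0168)/(66.9780−50.5080) = -0.6416. V = [p*·4.4496 + (1−p*)·15.0168]/1.09 = 8.2832. B = V − Δ·S = 43.5073.
(0,0): S=45.0000. Δ = (V_up−V_dn)/(S_up−S_dn) = (8.2832−18.7145)/(54.9000−41.4000) = -0.7727. V = [p*·8.2832 + (1−p*)·18.7145]/1.09 = 11.7463. B = V − Δ·S = 46.5172.
Self-financing check: at every node Δ·S+B equals the discounted successor values.

(0,0): Delta=-0.7727 Bond=46.5172
(1,0): Delta=-1.0000 Bond=60.1145
(1,1): Delta=-0.6416 Bond=43.5073
(2,0): Delta=-1.0000 Bond=65.5248
(2,1): Delta=-1.0000 Bond=65.5248
(2,2): Delta=-0.4349 Bond=33.5804
(3,0): Delta=-1.0000 Bond=71.4220
(3,1): Delta=-1.0000 Bond=71.4220
(3,2): Delta=-1.0000 Bond=71.4220
(3,3): Delta=-0.1091 Bond=9.9760
V0=11.7463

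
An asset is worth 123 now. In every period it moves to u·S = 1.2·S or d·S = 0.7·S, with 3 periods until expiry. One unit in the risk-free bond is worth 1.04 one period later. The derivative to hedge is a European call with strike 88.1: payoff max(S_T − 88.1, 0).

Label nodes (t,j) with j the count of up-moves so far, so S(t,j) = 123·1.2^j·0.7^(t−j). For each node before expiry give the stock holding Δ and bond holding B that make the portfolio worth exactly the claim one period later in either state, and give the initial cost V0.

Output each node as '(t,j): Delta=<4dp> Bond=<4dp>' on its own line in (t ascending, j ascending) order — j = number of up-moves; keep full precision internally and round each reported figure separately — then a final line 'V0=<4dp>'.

(0,0): Delta=0.8504 Bond=-55.6519
(1,0): Delta=0.5450 Bond=-31.5843
(1,1): Delta=0.9342 Bond=-70.2515
(2,0): Delta=0.0000 Bond=0.0000
(2,1): Delta=0.6946 Bond=-48.3054
(2,2): Delta=1.0000 Bond=-84.7115
V0=48.9466

No-arbitrage ⇒ martingale measure with p* = (R−d)/(u−d) = 0.6800.
Terminal values V(3,·): V(3,0)=0.0000, V(3,1)=0.0000, V(3,2)=35.8840, V(3,3)=124.4440
(2,0): S=60.2700. Δ = (V_up−V_dn)/(S_up−S_dn) = (0.0000−0.0000)/(72.3240−42.1890) = 0.0000. V = [p*·0.0000 + (1−p*)·0.0000]/1.04 = 0.0000. B = V − Δ·S = 0.0000.
(2,1): S=103.3200. Δ = (V_up−V_dn)/(S_up−S_dn) = (35.8840−0.0000)/(123.9840−72.3240) = 0.6946. V = [p*·35.8840 + (1−p*)·0.0000]/1.04 = 23.4626. B = V − Δ·S = -48.3054.
(2,2): S=177.1200. Δ = (V_up−V_dn)/(S_up−S_dn) = (124.4440−35.8840)/(212.5440−123.9840) = 1.0000. V = [p*·124.4440 + (1−p*)·35.8840]/1.04 = 92.4085. B = V − Δ·S = -84.7115.
(1,0): S=86.1000. Δ = (V_up−V_dn)/(S_up−S_dn) = (23.4626−0.0000)/(103.3200−60.2700) = 0.5450. V = [p*·23.4626 + (1−p*)·0.0000]/1.04 = 15.3409. B = V − Δ·S = -31.5843.
(1,1): S=147.6000. Δ = (V_up−V_dn)/(S_up−S_dn) = (92.4085−23.4626)/(177.1200−103.3200) = 0.9342. V = [p*·92.4085 + (1−p*)·23.4626]/1.04 = 67.6402. B = V − Δ·S = -70.2515.
(0,0): S=123.0000. Δ = (V_up−V_dn)/(S_up−S_dn) = (67.6402−15.3409)/(147.6000−86.1000) = 0.8504. V = [p*·67.6402 + (1−p*)·15.3409]/1.04 = 48.9466. B = V − Δ·S = -55.6519.
The time-0 hedge costs 48.9466, which is the no-arbitrage price.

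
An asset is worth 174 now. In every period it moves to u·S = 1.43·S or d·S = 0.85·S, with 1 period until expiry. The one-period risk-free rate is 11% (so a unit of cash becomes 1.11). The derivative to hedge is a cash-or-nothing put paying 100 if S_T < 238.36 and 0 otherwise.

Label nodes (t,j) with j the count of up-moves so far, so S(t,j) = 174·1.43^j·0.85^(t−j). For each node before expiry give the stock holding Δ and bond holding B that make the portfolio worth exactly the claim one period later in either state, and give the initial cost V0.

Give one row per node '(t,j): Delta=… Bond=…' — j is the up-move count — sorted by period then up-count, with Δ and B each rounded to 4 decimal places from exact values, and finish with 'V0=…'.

Under the risk-neutral measure, an up-move has probability p* = (R−d)/(u−d) = 0.4483 and values discount at R = 1.11.
Payoff layer (t=1): V(1,0)=100.0000, V(1,1)=0.0000
  t=0,j=0: stock 174.0000 → up 248.8200 (V=0.0000), down 147.9000 (V=100.0000). Price 49.7049; hedge Δ=-0.9909, bond B=222.1187.
Root portfolio cost Δ·174+B reproduces V0=49.7049.

(0,0): Delta=-0.9909 Bond=222.1187
V0=49.7049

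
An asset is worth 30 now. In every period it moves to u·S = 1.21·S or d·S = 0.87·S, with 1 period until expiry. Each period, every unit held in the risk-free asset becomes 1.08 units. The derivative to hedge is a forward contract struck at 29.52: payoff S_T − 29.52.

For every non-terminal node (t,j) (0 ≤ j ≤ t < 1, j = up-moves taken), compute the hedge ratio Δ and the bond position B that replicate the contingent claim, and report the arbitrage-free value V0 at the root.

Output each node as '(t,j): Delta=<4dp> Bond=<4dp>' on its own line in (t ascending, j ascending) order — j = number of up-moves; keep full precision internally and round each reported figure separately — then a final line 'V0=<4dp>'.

Risk-neutral probability p* = (R−d)/(u−d) = (1.08−0.87)/(1.21−0.87) = 0.6176.
At expiry t=1: V(1,0)=-3.4200, V(1,1)=6.7800
Node (0,0) S=30.0000: V=(p*·6.7800+(1−p*)·-3.4200)/1.08=2.6667; Δ=(6.7800−-3.4200)/(36.3000−26.1000)=1.0000; B=V−Δ·S=-27.3333
Check: Δ(0,0)·S0 + B(0,0) = 2.6667 = V0.

(0,0): Delta=1.0000 Bond=-27.3333
V0=2.6667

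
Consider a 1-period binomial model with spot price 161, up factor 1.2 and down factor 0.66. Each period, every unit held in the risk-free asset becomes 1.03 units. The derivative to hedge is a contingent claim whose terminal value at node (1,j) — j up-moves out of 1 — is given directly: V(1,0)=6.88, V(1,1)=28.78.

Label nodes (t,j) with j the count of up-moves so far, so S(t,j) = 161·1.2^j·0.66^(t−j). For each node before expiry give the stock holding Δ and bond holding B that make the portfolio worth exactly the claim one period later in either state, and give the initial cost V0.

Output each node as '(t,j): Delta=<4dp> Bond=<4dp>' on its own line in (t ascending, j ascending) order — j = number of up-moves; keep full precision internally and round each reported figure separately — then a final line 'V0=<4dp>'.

Risk-neutral probability p* = (R−d)/(u−d) = (1.03−0.66)/(1.2−0.66) = 0.6852.
At expiry t=1: V(1,0)=6.8800, V(1,1)=28.7800
Node (0,0) S=161.0000: V=(p*·28.7800+(1−p*)·6.8800)/1.03=21.2481; Δ=(28.7800−6.8800)/(193.2000−106.2600)=0.2519; B=V−Δ·S=-19.3074
Check: Δ(0,0)·S0 + B(0,0) = 21.2481 = V0.

(0,0): Delta=0.2519 Bond=-19.3074
V0=21.2481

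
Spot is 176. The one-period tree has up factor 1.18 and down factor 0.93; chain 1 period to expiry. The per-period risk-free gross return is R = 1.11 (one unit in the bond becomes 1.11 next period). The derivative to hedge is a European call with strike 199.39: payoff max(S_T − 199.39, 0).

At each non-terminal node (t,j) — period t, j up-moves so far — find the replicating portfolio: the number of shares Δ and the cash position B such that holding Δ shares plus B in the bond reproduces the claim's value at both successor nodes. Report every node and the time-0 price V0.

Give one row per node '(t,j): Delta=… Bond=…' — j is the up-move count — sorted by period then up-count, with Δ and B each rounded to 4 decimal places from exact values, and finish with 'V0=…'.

(0,0): Delta=0.1884 Bond=-27.7827
V0=5.3773

The replicating-portfolio and risk-neutral prices coincide; use p* = (1.11−0.93)/(1.18−0.93) = 0.7200 for the latter.
Payoff layer (t=1): V(1,0)=0.0000, V(1,1)=8.2900
  t=0,j=0: stock 176.0000 → up 207.6800 (V=8.2900), down 163.6800 (V=0.0000). Price 5.3773; hedge Δ=0.1884, bond B=-27.7827.
Self-financing check: at every node Δ·S+B equals the discounted successor values.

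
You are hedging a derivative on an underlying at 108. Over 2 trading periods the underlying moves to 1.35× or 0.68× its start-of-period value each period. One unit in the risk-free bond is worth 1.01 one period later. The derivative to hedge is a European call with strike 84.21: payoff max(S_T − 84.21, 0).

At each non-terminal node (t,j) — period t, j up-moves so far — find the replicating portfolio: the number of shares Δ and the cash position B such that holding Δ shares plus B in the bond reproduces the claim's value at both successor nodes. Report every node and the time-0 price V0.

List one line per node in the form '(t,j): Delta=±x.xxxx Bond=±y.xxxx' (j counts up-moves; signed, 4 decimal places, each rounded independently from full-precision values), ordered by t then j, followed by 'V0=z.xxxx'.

No-arbitrage ⇒ martingale measure with p* = (R−d)/(u−d) = 0.4925.
Terminal payoffs: V(2,0)=0.0000, V(2,1)=14.9340, V(2,2)=112.6200
(1,0): S=73.4400. Δ = (V_up−V_dn)/(S_up−S_dn) = (14.9340−0.0000)/(99.1440−49.9392) = 0.3035. V = [p*·14.9340 + (1−p*)·0.0000]/1.01 = 7.2827. B = V − Δ·S = -15.0068.
(1,1): S=145.8000. Δ = (V_up−V_dn)/(S_up−S_dn) = (112.6200−14.9340)/(196.8300−99.1440) = 1.0000. V = [p*·112.6200 + (1−p*)·14.9340]/1.01 = 62.4238. B = V − Δ·S = -83.3762.
(0,0): S=108.0000. Δ = (V_up−V_dn)/(S_up−S_dn) = (62.4238−7.2827)/(145.8000−73.4400) = 0.7620. V = [p*·62.4238 + (1−p*)·7.2827]/1.01 = 34.1007. B = V − Δ·S = -48.1993.
Root portfolio cost Δ·108+B reproduces V0=34.1007.

(0,0): Delta=0.7620 Bond=-48.1993
(1,0): Delta=0.3035 Bond=-15.0068
(1,1): Delta=1.0000 Bond=-83.3762
V0=34.1007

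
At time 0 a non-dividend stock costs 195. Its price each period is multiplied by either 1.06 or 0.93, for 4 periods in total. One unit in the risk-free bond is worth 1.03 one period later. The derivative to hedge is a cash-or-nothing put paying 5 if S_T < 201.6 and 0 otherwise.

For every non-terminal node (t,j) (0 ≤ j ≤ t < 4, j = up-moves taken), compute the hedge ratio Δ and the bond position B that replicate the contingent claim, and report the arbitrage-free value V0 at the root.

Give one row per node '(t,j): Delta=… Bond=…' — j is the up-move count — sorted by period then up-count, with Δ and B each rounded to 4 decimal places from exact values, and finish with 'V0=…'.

Since d<R<u, set p* = (R−d)/(u−d) = 0.7692; price each node as the discounted p*-expectation of its children.
Terminal payoffs: V(4,0)=5.0000, V(4,1)=5.0000, V(4,2)=5.0000, V(4,3)=0.0000, V(4,4)=0.0000
(3,0): S=156.8496. Δ = (V_up−V_dn)/(S_up−S_dn) = (5.0000−5.0000)/(166.2606−145.8701) = 0.0000. V = [p*·5.0000 + (1−p*)·5.0000]/1.03 = 4.8544. B = V − Δ·S = 4.8544.
(3,1): S=178.7748. Δ = (V_up−V_dn)/(S_up−S_dn) = (5.0000−5.0000)/(189.5013−166.2606) = 0.0000. V = [p*·5.0000 + (1−p*)·5.0000]/1.03 = 4.8544. B = V − Δ·S = 4.8544.
(3,2): S=203.7649. Δ = (V_up−V_dn)/(S_up−S_dn) = (0.0000−5.0000)/(215.9908−189.5013) = -0.1888. V = [p*·0.0000 + (1−p*)·5.0000]/1.03 = 1.1202. B = V − Δ·S = 39.5818.
(3,3): S=232.2481. Δ = (V_up−V_dn)/(S_up−S_dn) = (0.0000−0.0000)/(246.1830−215.9908) = 0.0000. V = [p*·0.0000 + (1−p*)·0.0000]/1.03 = 0.0000. B = V − Δ·S = 0.0000.
(2,0): S=168.6555. Δ = (V_up−V_dn)/(S_up−S_dn) = (4.8544−4.8544)/(178.7748−156.8496) = 0.0000. V = [p*·4.8544 + (1−p*)·4.8544]/1.03 = 4.7130. B = V − Δ·S = 4.7130.
(2,1): S=192.2310. Δ = (V_up−V_dn)/(S_up−S_dn) = (1.1202−4.8544)/(203.7649−178.7748) = -0.1494. V = [p*·1.1202 + (1−p*)·4.8544]/1.03 = 1.9242. B = V − Δ·S = 30.6483.
(2,2): S=219.1020. Δ = (V_up−V_dn)/(S_up−S_dn) = (0.0000−1.1202)/(232.2481−203.7649) = -0.0393. V = [p*·0.0000 + (1−p*)·1.1202]/1.03 = 0.2510. B = V − Δ·S = 8.8682.
(1,0): S=181.3500. Δ = (V_up−V_dn)/(S_up−S_dn) = (1.9242−4.7130)/(192.2310−168.6555) = -0.1183. V = [p*·1.9242 + (1−p*)·4.7130]/1.03 = 2.4930. B = V − Δ·S = 23.9449.
(1,1): S=206.7000. Δ = (V_up−V_dn)/(S_up−S_dn) = (0.2510−1.9242)/(219.1020−192.2310) = -0.0623. V = [p*·0.2510 + (1−p*)·1.9242]/1.03 = 0.6186. B = V − Δ·S = 13.4897.
(0,0): S=195.0000. Δ = (V_up−V_dn)/(S_up−S_dn) = (0.6186−2.4930)/(206.7000−181.3500) = -0.0739. V = [p*·0.6186 + (1−p*)·2.4930]/1.03 = 1.0205. B = V − Δ·S = 15.4393.
Root portfolio cost Δ·195+B reproduces V0=1.0205.

(0,0): Delta=-0.0739 Bond=15.4393
(1,0): Delta=-0.1183 Bond=23.9449
(1,1): Delta=-0.0623 Bond=13.4897
(2,0): Delta=0.0000 Bond=4.7130
(2,1): Delta=-0.1494 Bond=30.6483
(2,2): Delta=-0.0393 Bond=8.8682
(3,0): Delta=0.0000 Bond=4.8544
(3,1): Delta=0.0000 Bond=4.8544
(3,2): Delta=-0.1888 Bond=39.5818
(3,3): Delta=0.0000 Bond=0.0000
V0=1.0205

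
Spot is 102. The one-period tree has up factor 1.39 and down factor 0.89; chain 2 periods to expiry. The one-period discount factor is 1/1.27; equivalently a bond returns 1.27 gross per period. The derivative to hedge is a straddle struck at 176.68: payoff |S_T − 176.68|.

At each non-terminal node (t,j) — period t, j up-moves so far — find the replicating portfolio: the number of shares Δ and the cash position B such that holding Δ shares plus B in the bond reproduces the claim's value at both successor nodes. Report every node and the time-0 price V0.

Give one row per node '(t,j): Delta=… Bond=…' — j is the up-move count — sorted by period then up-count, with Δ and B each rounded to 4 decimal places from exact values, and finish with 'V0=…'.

Under the risk-neutral measure, an up-move has probability p* = (R−d)/(u−d) = 0.7600 and values discount at R = 1.27.
Payoff layer (t=2): V(2,0)=95.8858, V(2,1)=50.4958, V(2,2)=20.3942
Node (1,0) S=90.7800: V=(p*·50.4958+(1−p*)·95.8858)/1.27=48.3381; Δ=(50.4958−95.8858)/(126.1842−80.7942)=-1.0000; B=V−Δ·S=139.1181
Node (1,1) S=141.7800: V=(p*·20.3942+(1−p*)·50.4958)/1.27=21.7469; Δ=(20.3942−50.4958)/(197.0742−126.1842)=-0.4246; B=V−Δ·S=81.9501
Node (0,0) S=102.0000: V=(p*·21.7469+(1−p*)·48.3381)/1.27=22.1487; Δ=(21.7469−48.3381)/(141.7800−90.7800)=-0.5214; B=V−Δ·S=75.3311
The time-0 hedge costs 22.1487, which is the no-arbitrage price.

(0,0): Delta=-0.5214 Bond=75.3311
(1,0): Delta=-1.0000 Bond=139.1181
(1,1): Delta=-0.4246 Bond=81.9501
V0=22.1487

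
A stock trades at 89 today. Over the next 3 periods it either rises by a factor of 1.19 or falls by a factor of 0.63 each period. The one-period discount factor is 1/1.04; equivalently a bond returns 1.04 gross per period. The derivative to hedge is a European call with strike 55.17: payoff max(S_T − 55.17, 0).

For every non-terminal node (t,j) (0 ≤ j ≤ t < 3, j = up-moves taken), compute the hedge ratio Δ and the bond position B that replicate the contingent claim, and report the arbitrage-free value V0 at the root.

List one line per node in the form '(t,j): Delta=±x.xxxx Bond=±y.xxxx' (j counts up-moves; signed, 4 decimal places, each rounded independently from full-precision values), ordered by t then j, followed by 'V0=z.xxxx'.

(0,0): Delta=0.8781 Bond=-35.7952
(1,0): Delta=0.5433 Bond=-18.4522
(1,1): Delta=0.9430 Bond=-44.0958
(2,0): Delta=0.0000 Bond=0.0000
(2,1): Delta=0.6485 Bond=-26.2111
(2,2): Delta=1.0000 Bond=-53.0481
V0=42.3565

Under the risk-neutral measure, an up-move has probability p* = (R−d)/(u−d) = 0.7321 and values discount at R = 1.04.
Terminal values V(3,·): V(3,0)=0.0000, V(3,1)=0.0000, V(3,2)=24.2307, V(3,3)=94.8092
Node (2,0) S=35.3241: V=(p*·0.0000+(1−p*)·0.0000)/1.04=0.0000; Δ=(0.0000−0.0000)/(42.0357−22.2542)=0.0000; B=V−Δ·S=0.0000
Node (2,1) S=66.7233: V=(p*·24.2307+(1−p*)·0.0000)/1.04=17.0580; Δ=(24.2307−0.0000)/(79.4007−42.0357)=0.6485; B=V−Δ·S=-26.2111
Node (2,2) S=126.0329: V=(p*·94.8092+(1−p*)·24.2307)/1.04=72.9848; Δ=(94.8092−24.2307)/(149.9792−79.4007)=1.0000; B=V−Δ·S=-53.0481
Node (1,0) S=56.0700: V=(p*·17.0580+(1−p*)·0.0000)/1.04=12.0086; Δ=(17.0580−0.0000)/(66.7233−35.3241)=0.5433; B=V−Δ·S=-18.4522
Node (1,1) S=105.9100: V=(p*·72.9848+(1−p*)·17.0580)/1.04=55.7735; Δ=(72.9848−17.0580)/(126.0329−66.7233)=0.9430; B=V−Δ·S=-44.0958
Node (0,0) S=89.0000: V=(p*·55.7735+(1−p*)·12.0086)/1.04=42.3565; Δ=(55.7735−12.0086)/(105.9100−56.0700)=0.8781; B=V−Δ·S=-35.7952
Root portfolio cost Δ·89+B reproduces V0=42.3565.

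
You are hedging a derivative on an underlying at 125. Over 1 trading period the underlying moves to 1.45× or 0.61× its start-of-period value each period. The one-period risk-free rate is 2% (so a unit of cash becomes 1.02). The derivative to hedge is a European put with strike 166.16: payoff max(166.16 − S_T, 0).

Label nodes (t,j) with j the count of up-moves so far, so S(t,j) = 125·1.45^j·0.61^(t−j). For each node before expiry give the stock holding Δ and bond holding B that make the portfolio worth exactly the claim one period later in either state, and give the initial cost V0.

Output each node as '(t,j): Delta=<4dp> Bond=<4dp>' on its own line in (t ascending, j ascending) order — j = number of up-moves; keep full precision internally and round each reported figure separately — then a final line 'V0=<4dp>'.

(0,0): Delta=-0.8563 Bond=152.1586
V0=45.1229

Under the risk-neutral measure, an up-move has probability p* = (R−d)/(u−d) = 0.4881 and values discount at R = 1.02.
At expiry t=1: V(1,0)=89.9100, V(1,1)=0.0000
(0,0): S=125.0000. Δ = (V_up−V_dn)/(S_up−S_dn) = (0.0000−89.9100)/(181.2500−76.2500) = -0.8563. V = [p*·0.0000 + (1−p*)·89.9100]/1.02 = 45.1229. B = V − Δ·S = 152.1586.
Self-financing check: at every node Δ·S+B equals the discounted successor values.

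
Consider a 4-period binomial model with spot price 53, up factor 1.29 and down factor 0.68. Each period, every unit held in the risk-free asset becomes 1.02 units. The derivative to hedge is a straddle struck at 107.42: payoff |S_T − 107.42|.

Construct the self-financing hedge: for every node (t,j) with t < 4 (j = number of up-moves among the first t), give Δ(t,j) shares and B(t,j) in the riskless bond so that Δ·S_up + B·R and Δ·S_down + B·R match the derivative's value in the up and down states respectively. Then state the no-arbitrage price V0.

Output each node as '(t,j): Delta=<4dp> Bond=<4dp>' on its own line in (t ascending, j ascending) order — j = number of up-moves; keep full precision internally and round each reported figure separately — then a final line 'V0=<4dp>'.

(0,0): Delta=-0.6028 Bond=85.2052
(1,0): Delta=-1.0000 Bond=101.2243
(1,1): Delta=-0.4365 Bond=75.5415
(2,0): Delta=-1.0000 Bond=103.2488
(2,1): Delta=-1.0000 Bond=103.2488
(2,2): Delta=-0.2007 Bond=56.2493
(3,0): Delta=-1.0000 Bond=105.3137
(3,1): Delta=-1.0000 Bond=105.3137
(3,2): Delta=-1.0000 Bond=105.3137
(3,3): Delta=0.1339 Bond=19.3047
V0=53.2566

Since d<R<u, set p* = (R−d)/(u−d) = 0.5574; price each node as the discounted p*-expectation of its children.
Payoff layer (t=4): V(4,0)=96.0879, V(4,1)=85.9223, V(4,2)=66.6376, V(4,3)=30.0533, V(4,4)=39.3491
  t=3,j=0: stock 16.6649 → up 21.4977 (V=85.9223), down 11.3321 (V=96.0879). Price 88.6488; hedge Δ=-1.0000, bond B=105.3137.
  t=3,j=1: stock 31.6143 → up 40.7824 (V=66.6376), down 21.4977 (V=85.9223). Price 73.6994; hedge Δ=-1.0000, bond B=105.3137.
  t=3,j=2: stock 59.9742 → up 77.3667 (V=30.0533), down 40.7824 (V=66.6376). Price 45.3396; hedge Δ=-1.0000, bond B=105.3137.
  t=3,j=3: stock 113.7745 → up 146.7691 (V=39.3491), down 77.3667 (V=30.0533). Price 34.5437; hedge Δ=0.1339, bond B=19.3047.
  t=2,j=0: stock 24.5072 → up 31.6143 (V=73.6994), down 16.6649 (V=88.6488). Price 78.7416; hedge Δ=-1.0000, bond B=103.2488.
  t=2,j=1: stock 46.4916 → up 59.9742 (V=45.3396), down 31.6143 (V=73.6994). Price 56.7572; hedge Δ=-1.0000, bond B=103.2488.
  t=2,j=2: stock 88.1973 → up 113.7745 (V=34.5437), down 59.9742 (V=45.3396). Price 38.5512; hedge Δ=-0.2007, bond B=56.2493.
  t=1,j=0: stock 36.0400 → up 46.4916 (V=56.7572), down 24.5072 (V=78.7416). Price 65.1843; hedge Δ=-1.0000, bond B=101.2243.
  t=1,j=1: stock 68.3700 → up 88.1973 (V=38.5512), down 46.4916 (V=56.7572). Price 45.6956; hedge Δ=-0.4365, bond B=75.5415.
  t=0,j=0: stock 53.0000 → up 68.3700 (V=45.6956), down 36.0400 (V=65.1843). Price 53.2566; hedge Δ=-0.6028, bond B=85.2052.
Self-financing check: at every node Δ·S+B equals the discounted successor values.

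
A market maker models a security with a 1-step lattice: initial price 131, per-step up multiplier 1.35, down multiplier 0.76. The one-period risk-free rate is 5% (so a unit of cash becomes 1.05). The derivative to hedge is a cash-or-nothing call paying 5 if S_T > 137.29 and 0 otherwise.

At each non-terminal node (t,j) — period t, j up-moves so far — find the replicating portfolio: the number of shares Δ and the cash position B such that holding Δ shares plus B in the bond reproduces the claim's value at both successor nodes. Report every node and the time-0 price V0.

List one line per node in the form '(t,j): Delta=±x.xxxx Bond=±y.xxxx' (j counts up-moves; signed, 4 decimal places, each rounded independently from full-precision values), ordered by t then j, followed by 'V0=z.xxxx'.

(0,0): Delta=0.0647 Bond=-6.1340
V0=2.3406

Under the risk-neutral measure, an up-move has probability p* = (R−d)/(u−d) = 0.4915 and values discount at R = 1.05.
Terminal payoffs: V(1,0)=0.0000, V(1,1)=5.0000
  t=0,j=0: stock 131.0000 → up 176.8500 (V=5.0000), down 99.5600 (V=0.0000). Price 2.3406; hedge Δ=0.0647, bond B=-6.1340.
The time-0 hedge costs 2.3406, which is the no-arbitrage price.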